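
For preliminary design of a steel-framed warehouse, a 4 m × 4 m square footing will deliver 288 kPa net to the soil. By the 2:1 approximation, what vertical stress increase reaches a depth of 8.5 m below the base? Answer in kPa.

Δσ_z ≈ 29.5 kPa

By the 2:1 method the load spreads at 1 horizontal : 2 vertical, so at depth z the loaded area has grown by z in each plan dimension:
Δσ = qBL/((B+z)(L+z)) = 288×4×4/((4+8.5)(4+8.5)) = 29.491 kPa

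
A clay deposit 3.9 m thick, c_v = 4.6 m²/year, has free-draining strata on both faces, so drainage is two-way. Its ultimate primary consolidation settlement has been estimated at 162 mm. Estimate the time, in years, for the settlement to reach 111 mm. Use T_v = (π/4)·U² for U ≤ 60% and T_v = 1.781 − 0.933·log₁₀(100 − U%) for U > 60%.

t ≈ 0.317 years

Drainage path length: H_d = H/2 = 1.95 m (double drainage).
U = S(t)/S_ult = 111/162 = 0.6852.
U > 60%: T_v = 1.781 − 0.933·log₁₀(100 − 68.519) = 0.38331.
t = T_v·H_d²/c_v = 0.38331×1.95²/4.6 = 0.3169 years.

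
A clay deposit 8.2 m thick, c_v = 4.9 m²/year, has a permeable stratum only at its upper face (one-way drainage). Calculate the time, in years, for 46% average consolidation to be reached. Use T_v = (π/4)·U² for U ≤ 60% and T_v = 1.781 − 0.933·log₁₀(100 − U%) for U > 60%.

t ≈ 2.28 years

Drainage path length: H_d = H = 8.2 m (single drainage).
U ≤ 60%: T_v = (π/4)·U² = (π/4)×0.46² = 0.16619.
t = T_v·H_d²/c_v = 0.16619×8.2²/4.9 = 2.281 years.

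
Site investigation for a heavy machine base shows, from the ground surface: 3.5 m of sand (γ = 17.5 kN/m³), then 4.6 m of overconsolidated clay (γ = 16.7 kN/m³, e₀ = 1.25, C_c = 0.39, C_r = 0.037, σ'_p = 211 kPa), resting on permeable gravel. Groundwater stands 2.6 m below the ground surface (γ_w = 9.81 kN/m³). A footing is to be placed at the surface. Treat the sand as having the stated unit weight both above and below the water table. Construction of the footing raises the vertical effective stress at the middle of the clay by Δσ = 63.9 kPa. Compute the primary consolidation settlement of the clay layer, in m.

Mid-depth of clay below the ground surface: z = 3.5 + 4.6/2 = 5.8 m.
Total vertical stress at mid-clay: σ_v = 17.5×3.5 + 16.7×2.3 = 99.66 kPa.
Pore pressure: u = 9.81×(5.8 − 2.6) = 31.392 kPa.
Initial effective stress: σ'_0 = σ_v − u = 99.66 − 31.392 = 68.268 kPa.
Final effective stress: σ'_f = 68.268 + 63.9 = 132.17 kPa.
σ'_f = 132.17 ≤ σ'_p = 211 kPa, so the clay remains overconsolidated and only the recompression index applies:
S_c = C_r·H/(1+e₀)·log₁₀(σ'_f/σ'_0) = 0.037×4.6/2.25×log₁₀(132.17/68.268)
    = 0.075643 × 0.28692 = 0.0217 m

S_c ≈ 0.0217 m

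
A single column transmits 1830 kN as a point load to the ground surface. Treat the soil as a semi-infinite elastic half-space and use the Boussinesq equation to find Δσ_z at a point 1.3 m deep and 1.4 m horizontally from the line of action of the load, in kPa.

Boussinesq vertical stress below a point load on an elastic half-space:
Δσ_z = 3P/(2πz²) · [1 + (r/z)²]^(−5/2)
r/z = 1.4/1.3 = 1.0769; [1+(r/z)²]^(−5/2) = 0.14588.
Δσ_z = 3×1830/(2π×1.3²) × 0.14588 = 517.02 × 0.14588 = 75.42 kPa

Δσ_z ≈ 75.4 kPa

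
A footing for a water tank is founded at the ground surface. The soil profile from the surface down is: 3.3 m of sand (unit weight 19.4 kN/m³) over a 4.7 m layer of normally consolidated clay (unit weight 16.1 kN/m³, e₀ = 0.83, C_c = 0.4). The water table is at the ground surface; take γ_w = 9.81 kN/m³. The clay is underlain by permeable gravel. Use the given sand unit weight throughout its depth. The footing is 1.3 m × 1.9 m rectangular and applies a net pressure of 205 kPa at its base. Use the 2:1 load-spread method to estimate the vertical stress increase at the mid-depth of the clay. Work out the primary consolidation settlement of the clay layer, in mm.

Mid-depth of clay below the ground surface: z = 3.3 + 4.7/2 = 5.65 m.
Total vertical stress at mid-clay: σ_v = 19.4×3.3 + 16.1×2.35 = 101.86 kPa.
Pore pressure: u = 9.81×(5.65 − 0) = 55.427 kPa.
Initial effective stress: σ'_0 = σ_v − u = 101.86 − 55.427 = 46.433 kPa.
Stress increase at mid-clay by the 2:1 spreading method:
Δσ = qBL/((B+z)(L+z)) = 205×1.3×1.9/((1.3+5.65)(1.9+5.65)) = 9.6498 kPa
Final effective stress: σ'_f = σ'_0 + Δσ = 46.433 + 9.6498 = 56.083 kPa.
Normally consolidated clay, so the full stress increment lies on the virgin compression line:
S_c = C_c·H/(1+e₀)·log₁₀(σ'_f/σ'_0) = 0.4×4.7/(1+0.83)×log₁₀(56.083/46.433)
    = 1.0273 × 0.082004 = 0.08424 m

S_c ≈ 84.2 mm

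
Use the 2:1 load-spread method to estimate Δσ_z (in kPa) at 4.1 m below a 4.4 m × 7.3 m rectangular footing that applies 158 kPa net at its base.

By the 2:1 method the load spreads at 1 horizontal : 2 vertical, so at depth z the loaded area has grown by z in each plan dimension:
Δσ = qBL/((B+z)(L+z)) = 158×4.4×7.3/((4.4+4.1)(7.3+4.1)) = 52.373 kPa

Δσ_z ≈ 52.4 kPa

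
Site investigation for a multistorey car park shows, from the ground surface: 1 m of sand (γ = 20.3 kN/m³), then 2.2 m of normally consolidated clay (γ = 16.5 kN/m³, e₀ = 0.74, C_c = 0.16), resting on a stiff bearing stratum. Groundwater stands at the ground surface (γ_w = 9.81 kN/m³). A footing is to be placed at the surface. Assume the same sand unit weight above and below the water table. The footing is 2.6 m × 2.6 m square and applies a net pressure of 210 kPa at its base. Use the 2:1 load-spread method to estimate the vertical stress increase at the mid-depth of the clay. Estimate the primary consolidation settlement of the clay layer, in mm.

Mid-depth of clay below the ground surface: z = 1 + 2.2/2 = 2.1 m.
Total vertical stress at mid-clay: σ_v = 20.3×1 + 16.5×1.1 = 38.45 kPa.
Pore pressure: u = 9.81×(2.1 − 0) = 20.601 kPa.
Initial effective stress: σ'_0 = σ_v − u = 38.45 − 20.601 = 17.849 kPa.
Stress increase at mid-clay by the 2:1 spreading method:
Δσ = qBL/((B+z)(L+z)) = 210×2.6×2.6/((2.6+2.1)(2.6+2.1)) = 64.264 kPa
Final effective stress: σ'_f = σ'_0 + Δσ = 17.849 + 64.264 = 82.113 kPa.
Normally consolidated clay, so the full stress increment lies on the virgin compression line:
S_c = C_c·H/(1+e₀)·log₁₀(σ'_f/σ'_0) = 0.16×2.2/(1+0.74)×log₁₀(82.113/17.849)
    = 0.2023 × 0.6628 = 0.1341 m

S_c ≈ 134 mm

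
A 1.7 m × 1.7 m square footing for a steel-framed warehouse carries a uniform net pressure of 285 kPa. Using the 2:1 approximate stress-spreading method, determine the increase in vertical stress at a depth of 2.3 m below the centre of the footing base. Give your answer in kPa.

Δσ_z ≈ 51.5 kPa

By the 2:1 method the load spreads at 1 horizontal : 2 vertical, so at depth z the loaded area has grown by z in each plan dimension:
Δσ = qBL/((B+z)(L+z)) = 285×1.7×1.7/((1.7+2.3)(1.7+2.3)) = 51.478 kPa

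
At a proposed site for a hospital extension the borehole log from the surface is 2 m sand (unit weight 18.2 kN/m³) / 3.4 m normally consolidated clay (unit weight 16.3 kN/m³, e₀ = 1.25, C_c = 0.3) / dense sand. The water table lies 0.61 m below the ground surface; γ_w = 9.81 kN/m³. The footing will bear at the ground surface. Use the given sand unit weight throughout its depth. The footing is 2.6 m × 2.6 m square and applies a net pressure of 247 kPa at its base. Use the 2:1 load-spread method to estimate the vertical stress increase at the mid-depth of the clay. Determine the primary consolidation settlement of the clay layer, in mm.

Mid-depth of clay below the ground surface: z = 2 + 3.4/2 = 3.7 m.
Total vertical stress at mid-clay: σ_v = 18.2×2 + 16.3×1.7 = 64.11 kPa.
Pore pressure: u = 9.81×(3.7 − 0.61) = 30.313 kPa.
Initial effective stress: σ'_0 = σ_v − u = 64.11 − 30.313 = 33.797 kPa.
Stress increase at mid-clay by the 2:1 spreading method:
Δσ = qBL/((B+z)(L+z)) = 247×2.6×2.6/((2.6+3.7)(2.6+3.7)) = 42.069 kPa
Final effective stress: σ'_f = σ'_0 + Δσ = 33.797 + 42.069 = 75.866 kPa.
Normally consolidated clay, so the full stress increment lies on the virgin compression line:
S_c = C_c·H/(1+e₀)·log₁₀(σ'_f/σ'_0) = 0.3×3.4/(1+1.25)×log₁₀(75.866/33.797)
    = 0.45333 × 0.35117 = 0.1592 m

S_c ≈ 159 mm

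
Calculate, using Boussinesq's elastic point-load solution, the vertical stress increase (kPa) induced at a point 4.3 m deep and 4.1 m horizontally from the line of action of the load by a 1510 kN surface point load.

Boussinesq vertical stress below a point load on an elastic half-space:
Δσ_z = 3P/(2πz²) · [1 + (r/z)²]^(−5/2)
r/z = 4.1/4.3 = 0.95349; [1+(r/z)²]^(−5/2) = 0.19857.
Δσ_z = 3×1510/(2π×4.3²) × 0.19857 = 38.993 × 0.19857 = 7.743 kPa

Δσ_z ≈ 7.74 kPa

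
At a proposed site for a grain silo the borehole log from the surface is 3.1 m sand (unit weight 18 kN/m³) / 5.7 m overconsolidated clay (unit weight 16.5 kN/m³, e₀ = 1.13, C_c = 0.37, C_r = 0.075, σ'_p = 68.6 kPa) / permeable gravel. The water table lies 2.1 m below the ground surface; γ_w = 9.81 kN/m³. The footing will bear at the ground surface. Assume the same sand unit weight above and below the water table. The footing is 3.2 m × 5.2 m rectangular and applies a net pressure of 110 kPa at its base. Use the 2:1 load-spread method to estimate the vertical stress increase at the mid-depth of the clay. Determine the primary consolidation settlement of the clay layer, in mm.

S_c ≈ 86.6 mm

Mid-depth of clay below the ground surface: z = 3.1 + 5.7/2 = 5.95 m.
Total vertical stress at mid-clay: σ_v = 18×3.1 + 16.5×2.85 = 102.83 kPa.
Pore pressure: u = 9.81×(5.95 − 2.1) = 37.769 kPa.
Initial effective stress: σ'_0 = σ_v − u = 102.83 − 37.769 = 65.061 kPa.
Stress increase at mid-clay by the 2:1 spreading method:
Δσ = qBL/((B+z)(L+z)) = 110×3.2×5.2/((3.2+5.95)(5.2+5.95)) = 17.941 kPa
Final effective stress: σ'_f = 65.061 + 17.941 = 83.002 kPa.
σ'_f = 83.002 > σ'_p = 68.6 kPa, so the stress path crosses the preconsolidation pressure — recompression up to σ'_p, then virgin compression beyond:
S_c = H/(1+e₀)·[C_r·log₁₀(σ'_p/σ'_0) + C_c·log₁₀(σ'_f/σ'_p)]
    = 5.7/2.13 × [0.075×log₁₀(68.6/65.061) + 0.37×log₁₀(83.002/68.6)]
    = 2.6761 × [0.0017253 + 0.030623] = 0.08657 m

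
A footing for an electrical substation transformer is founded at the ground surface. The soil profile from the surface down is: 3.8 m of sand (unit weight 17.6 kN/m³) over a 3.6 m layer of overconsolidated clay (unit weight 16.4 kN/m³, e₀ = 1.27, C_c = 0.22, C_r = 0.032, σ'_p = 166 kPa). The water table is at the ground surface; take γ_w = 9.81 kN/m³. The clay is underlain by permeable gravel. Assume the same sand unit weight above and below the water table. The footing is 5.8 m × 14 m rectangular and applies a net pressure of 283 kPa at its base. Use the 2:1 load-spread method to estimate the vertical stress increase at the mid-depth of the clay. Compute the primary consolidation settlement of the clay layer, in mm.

Mid-depth of clay below the ground surface: z = 3.8 + 3.6/2 = 5.6 m.
Total vertical stress at mid-clay: σ_v = 17.6×3.8 + 16.4×1.8 = 96.4 kPa.
Pore pressure: u = 9.81×(5.6 − 0) = 54.936 kPa.
Initial effective stress: σ'_0 = σ_v − u = 96.4 − 54.936 = 41.464 kPa.
Stress increase at mid-clay by the 2:1 spreading method:
Δσ = qBL/((B+z)(L+z)) = 283×5.8×14/((5.8+5.6)(14+5.6)) = 102.84 kPa
Final effective stress: σ'_f = 41.464 + 102.84 = 144.3 kPa.
σ'_f = 144.3 ≤ σ'_p = 166 kPa, so the clay remains overconsolidated and only the recompression index applies:
S_c = C_r·H/(1+e₀)·log₁₀(σ'_f/σ'_0) = 0.032×3.6/2.27×log₁₀(144.3/41.464)
    = 0.050749 × 0.5416 = 0.02749 m

S_c ≈ 27.5 mm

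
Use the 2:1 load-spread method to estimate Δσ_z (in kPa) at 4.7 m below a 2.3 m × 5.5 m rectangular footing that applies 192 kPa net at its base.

Δσ_z ≈ 34 kPa

By the 2:1 method the load spreads at 1 horizontal : 2 vertical, so at depth z the loaded area has grown by z in each plan dimension:
Δσ = qBL/((B+z)(L+z)) = 192×2.3×5.5/((2.3+4.7)(5.5+4.7)) = 34.017 kPa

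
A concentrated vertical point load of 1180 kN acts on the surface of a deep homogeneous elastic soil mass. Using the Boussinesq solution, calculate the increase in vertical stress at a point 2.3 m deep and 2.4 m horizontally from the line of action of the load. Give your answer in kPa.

Δσ_z ≈ 16.9 kPa

Boussinesq vertical stress below a point load on an elastic half-space:
Δσ_z = 3P/(2πz²) · [1 + (r/z)²]^(−5/2)
r/z = 2.4/2.3 = 1.0435; [1+(r/z)²]^(−5/2) = 0.15857.
Δσ_z = 3×1180/(2π×2.3²) × 0.15857 = 106.5 × 0.15857 = 16.89 kPa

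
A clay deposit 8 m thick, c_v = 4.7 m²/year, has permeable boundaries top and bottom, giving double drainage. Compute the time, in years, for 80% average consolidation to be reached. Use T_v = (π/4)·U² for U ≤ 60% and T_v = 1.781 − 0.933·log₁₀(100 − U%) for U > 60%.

Drainage path length: H_d = H/2 = 4 m (double drainage).
U > 60%: T_v = 1.781 − 0.933·log₁₀(100 − 80) = 0.56714.
t = T_v·H_d²/c_v = 0.56714×4²/4.7 = 1.931 years.

t ≈ 1.93 years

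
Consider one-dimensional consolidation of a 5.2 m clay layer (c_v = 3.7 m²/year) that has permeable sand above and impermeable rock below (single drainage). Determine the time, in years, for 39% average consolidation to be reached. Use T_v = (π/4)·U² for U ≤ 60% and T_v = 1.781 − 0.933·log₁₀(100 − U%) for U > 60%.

Drainage path length: H_d = H = 5.2 m (single drainage).
U ≤ 60%: T_v = (π/4)·U² = (π/4)×0.39² = 0.11946.
t = T_v·H_d²/c_v = 0.11946×5.2²/3.7 = 0.873 years.

t ≈ 0.873 years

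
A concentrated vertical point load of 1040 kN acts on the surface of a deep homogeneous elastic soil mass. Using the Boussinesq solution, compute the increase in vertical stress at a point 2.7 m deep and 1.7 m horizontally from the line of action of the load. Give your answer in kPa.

Δσ_z ≈ 29.6 kPa

Boussinesq vertical stress below a point load on an elastic half-space:
Δσ_z = 3P/(2πz²) · [1 + (r/z)²]^(−5/2)
r/z = 1.7/2.7 = 0.62963; [1+(r/z)²]^(−5/2) = 0.43396.
Δσ_z = 3×1040/(2π×2.7²) × 0.43396 = 68.116 × 0.43396 = 29.56 kPa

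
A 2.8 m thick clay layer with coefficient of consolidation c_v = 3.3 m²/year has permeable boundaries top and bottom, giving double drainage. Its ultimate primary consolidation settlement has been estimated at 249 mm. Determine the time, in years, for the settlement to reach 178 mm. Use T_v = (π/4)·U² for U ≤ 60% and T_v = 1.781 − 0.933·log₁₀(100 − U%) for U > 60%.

Drainage path length: H_d = H/2 = 1.4 m (double drainage).
U = S(t)/S_ult = 178/249 = 0.7149.
U > 60%: T_v = 1.781 − 0.933·log₁₀(100 − 71.486) = 0.42343.
t = T_v·H_d²/c_v = 0.42343×1.4²/3.3 = 0.2515 years.

t ≈ 0.251 years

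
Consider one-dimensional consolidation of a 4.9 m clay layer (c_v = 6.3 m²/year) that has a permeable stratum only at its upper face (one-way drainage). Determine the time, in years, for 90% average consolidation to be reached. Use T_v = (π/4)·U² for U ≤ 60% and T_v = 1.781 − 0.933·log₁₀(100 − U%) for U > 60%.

t ≈ 3.23 years

Drainage path length: H_d = H = 4.9 m (single drainage).
U > 60%: T_v = 1.781 − 0.933·log₁₀(100 − 90) = 0.848.
t = T_v·H_d²/c_v = 0.848×4.9²/6.3 = 3.232 years.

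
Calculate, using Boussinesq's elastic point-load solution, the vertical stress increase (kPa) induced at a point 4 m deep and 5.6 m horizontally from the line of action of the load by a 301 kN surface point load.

Δσ_z ≈ 0.596 kPa

Boussinesq vertical stress below a point load on an elastic half-space:
Δσ_z = 3P/(2πz²) · [1 + (r/z)²]^(−5/2)
r/z = 5.6/4 = 1.4; [1+(r/z)²]^(−5/2) = 0.066339.
Δσ_z = 3×301/(2π×4²) × 0.066339 = 8.9823 × 0.066339 = 0.5959 kPa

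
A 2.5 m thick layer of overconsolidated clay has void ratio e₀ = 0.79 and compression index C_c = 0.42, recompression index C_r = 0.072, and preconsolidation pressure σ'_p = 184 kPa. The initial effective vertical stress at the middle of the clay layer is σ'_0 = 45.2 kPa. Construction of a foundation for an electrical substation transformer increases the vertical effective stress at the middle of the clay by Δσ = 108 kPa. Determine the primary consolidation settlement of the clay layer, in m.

Final effective stress: σ'_f = 45.2 + 108 = 153.2 kPa.
σ'_f = 153.2 ≤ σ'_p = 184 kPa, so the clay remains overconsolidated and only the recompression index applies:
S_c = C_r·H/(1+e₀)·log₁₀(σ'_f/σ'_0) = 0.072×2.5/1.79×log₁₀(153.2/45.2)
    = 0.10056 × 0.53012 = 0.05331 m

S_c ≈ 0.0533 m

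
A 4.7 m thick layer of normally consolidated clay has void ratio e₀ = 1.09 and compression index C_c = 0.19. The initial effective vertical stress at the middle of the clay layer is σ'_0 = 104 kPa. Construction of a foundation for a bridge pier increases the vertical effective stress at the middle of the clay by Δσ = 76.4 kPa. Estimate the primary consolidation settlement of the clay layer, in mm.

Final effective stress: σ'_f = σ'_0 + Δσ = 104 + 76.4 = 180.4 kPa.
Normally consolidated clay, so the full stress increment lies on the virgin compression line:
S_c = C_c·H/(1+e₀)·log₁₀(σ'_f/σ'_0) = 0.19×4.7/(1+1.09)×log₁₀(180.4/104)
    = 0.42727 × 0.2392 = 0.1022 m

S_c ≈ 102 mm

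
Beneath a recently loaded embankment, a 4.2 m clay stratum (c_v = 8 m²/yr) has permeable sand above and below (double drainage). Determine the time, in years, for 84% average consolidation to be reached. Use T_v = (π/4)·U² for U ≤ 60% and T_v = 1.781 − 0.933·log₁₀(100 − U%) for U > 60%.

Drainage path length: H_d = H/2 = 2.1 m (double drainage).
U > 60%: T_v = 1.781 − 0.933·log₁₀(100 − 84) = 0.65756.
t = T_v·H_d²/c_v = 0.65756×2.1²/8 = 0.3625 years.

t ≈ 0.362 years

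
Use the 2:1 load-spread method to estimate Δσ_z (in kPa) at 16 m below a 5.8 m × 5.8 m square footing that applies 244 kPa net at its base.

Δσ_z ≈ 17.3 kPa

By the 2:1 method the load spreads at 1 horizontal : 2 vertical, so at depth z the loaded area has grown by z in each plan dimension:
Δσ = qBL/((B+z)(L+z)) = 244×5.8×5.8/((5.8+16)(5.8+16)) = 17.272 kPa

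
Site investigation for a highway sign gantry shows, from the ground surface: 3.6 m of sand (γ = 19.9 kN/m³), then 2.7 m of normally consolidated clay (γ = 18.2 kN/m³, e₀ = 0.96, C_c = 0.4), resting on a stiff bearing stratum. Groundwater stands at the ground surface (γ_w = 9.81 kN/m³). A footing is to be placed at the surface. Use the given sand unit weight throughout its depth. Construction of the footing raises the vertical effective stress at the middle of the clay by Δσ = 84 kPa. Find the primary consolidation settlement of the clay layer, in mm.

S_c ≈ 243 mm

Mid-depth of clay below the ground surface: z = 3.6 + 2.7/2 = 4.95 m.
Total vertical stress at mid-clay: σ_v = 19.9×3.6 + 18.2×1.35 = 96.21 kPa.
Pore pressure: u = 9.81×(4.95 − 0) = 48.56 kPa.
Initial effective stress: σ'_0 = σ_v − u = 96.21 − 48.56 = 47.65 kPa.
Final effective stress: σ'_f = σ'_0 + Δσ = 47.65 + 84 = 131.65 kPa.
Normally consolidated clay, so the full stress increment lies on the virgin compression line:
S_c = C_c·H/(1+e₀)·log₁₀(σ'_f/σ'_0) = 0.4×2.7/(1+0.96)×log₁₀(131.65/47.65)
    = 0.55102 × 0.44136 = 0.2432 m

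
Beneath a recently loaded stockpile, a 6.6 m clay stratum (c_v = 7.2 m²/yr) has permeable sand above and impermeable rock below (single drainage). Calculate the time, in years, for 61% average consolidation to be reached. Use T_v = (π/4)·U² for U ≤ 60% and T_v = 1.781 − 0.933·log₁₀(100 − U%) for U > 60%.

Drainage path length: H_d = H = 6.6 m (single drainage).
U > 60%: T_v = 1.781 − 0.933·log₁₀(100 − 61) = 0.29654.
t = T_v·H_d²/c_v = 0.29654×6.6²/7.2 = 1.794 years.

t ≈ 1.79 years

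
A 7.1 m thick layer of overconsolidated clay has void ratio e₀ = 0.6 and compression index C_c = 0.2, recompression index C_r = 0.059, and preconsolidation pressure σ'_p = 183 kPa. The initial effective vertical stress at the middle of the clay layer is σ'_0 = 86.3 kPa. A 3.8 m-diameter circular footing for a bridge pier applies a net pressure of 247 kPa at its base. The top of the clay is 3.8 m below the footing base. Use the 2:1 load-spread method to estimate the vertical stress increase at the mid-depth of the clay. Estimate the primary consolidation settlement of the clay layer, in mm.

S_c ≈ 32.6 mm

Mid-depth of clay below the footing base: z = 3.8 + 7.1/2 = 7.35 m.
Stress increase at mid-clay by the 2:1 spreading method:
Δσ ≈ qD²/(D+z)² = 247×3.8²/(3.8+7.35)² = 28.689 kPa
Final effective stress: σ'_f = 86.3 + 28.689 = 114.99 kPa.
σ'_f = 114.99 ≤ σ'_p = 183 kPa, so the clay remains overconsolidated and only the recompression index applies:
S_c = C_r·H/(1+e₀)·log₁₀(σ'_f/σ'_0) = 0.059×7.1/1.6×log₁₀(114.99/86.3)
    = 0.26181 × 0.12465 = 0.03263 m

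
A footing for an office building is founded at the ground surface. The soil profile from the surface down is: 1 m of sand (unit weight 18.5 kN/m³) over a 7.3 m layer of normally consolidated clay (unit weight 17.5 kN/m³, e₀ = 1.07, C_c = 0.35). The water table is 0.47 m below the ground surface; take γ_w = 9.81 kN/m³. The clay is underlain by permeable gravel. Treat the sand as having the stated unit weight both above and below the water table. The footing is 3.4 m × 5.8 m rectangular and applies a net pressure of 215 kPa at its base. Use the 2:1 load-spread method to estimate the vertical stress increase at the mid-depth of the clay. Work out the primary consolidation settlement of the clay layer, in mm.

S_c ≈ 427 mm

Mid-depth of clay below the ground surface: z = 1 + 7.3/2 = 4.65 m.
Total vertical stress at mid-clay: σ_v = 18.5×1 + 17.5×3.65 = 82.375 kPa.
Pore pressure: u = 9.81×(4.65 − 0.47) = 41.006 kPa.
Initial effective stress: σ'_0 = σ_v − u = 82.375 − 41.006 = 41.369 kPa.
Stress increase at mid-clay by the 2:1 spreading method:
Δσ = qBL/((B+z)(L+z)) = 215×3.4×5.8/((3.4+4.65)(5.8+4.65)) = 50.4 kPa
Final effective stress: σ'_f = σ'_0 + Δσ = 41.369 + 50.4 = 91.769 kPa.
Normally consolidated clay, so the full stress increment lies on the virgin compression line:
S_c = C_c·H/(1+e₀)·log₁₀(σ'_f/σ'_0) = 0.35×7.3/(1+1.07)×log₁₀(91.769/41.369)
    = 1.2343 × 0.34602 = 0.4271 m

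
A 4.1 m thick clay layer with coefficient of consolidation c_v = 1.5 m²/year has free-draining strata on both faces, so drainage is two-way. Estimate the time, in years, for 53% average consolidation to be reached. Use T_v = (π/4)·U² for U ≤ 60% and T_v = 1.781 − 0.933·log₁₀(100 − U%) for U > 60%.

Drainage path length: H_d = H/2 = 2.05 m (double drainage).
U ≤ 60%: T_v = (π/4)·U² = (π/4)×0.53² = 0.22062.
t = T_v·H_d²/c_v = 0.22062×2.05²/1.5 = 0.6181 years.

t ≈ 0.618 years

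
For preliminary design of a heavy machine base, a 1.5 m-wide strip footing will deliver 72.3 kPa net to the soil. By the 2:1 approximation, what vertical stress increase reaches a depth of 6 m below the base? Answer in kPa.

Δσ_z ≈ 14.5 kPa

By the 2:1 method the load spreads at 1 horizontal : 2 vertical, so at depth z the loaded area has grown by z in each plan dimension:
Δσ = qB/(B+z) = 72.3×1.5/(1.5+6) = 14.46 kPa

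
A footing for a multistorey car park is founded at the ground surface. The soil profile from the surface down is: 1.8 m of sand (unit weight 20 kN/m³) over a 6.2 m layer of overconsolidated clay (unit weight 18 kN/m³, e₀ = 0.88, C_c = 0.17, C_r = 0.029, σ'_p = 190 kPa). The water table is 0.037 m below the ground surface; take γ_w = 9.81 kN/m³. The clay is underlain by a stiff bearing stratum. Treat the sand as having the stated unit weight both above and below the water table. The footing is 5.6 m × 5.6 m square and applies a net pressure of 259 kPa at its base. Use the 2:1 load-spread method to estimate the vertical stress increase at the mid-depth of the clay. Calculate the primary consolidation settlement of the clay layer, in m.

Mid-depth of clay below the ground surface: z = 1.8 + 6.2/2 = 4.9 m.
Total vertical stress at mid-clay: σ_v = 20×1.8 + 18×3.1 = 91.8 kPa.
Pore pressure: u = 9.81×(4.9 − 0.037) = 47.706 kPa.
Initial effective stress: σ'_0 = σ_v − u = 91.8 − 47.706 = 44.094 kPa.
Stress increase at mid-clay by the 2:1 spreading method:
Δσ = qBL/((B+z)(L+z)) = 259×5.6×5.6/((5.6+4.9)(5.6+4.9)) = 73.671 kPa
Final effective stress: σ'_f = 44.094 + 73.671 = 117.77 kPa.
σ'_f = 117.77 ≤ σ'_p = 190 kPa, so the clay remains overconsolidated and only the recompression index applies:
S_c = C_r·H/(1+e₀)·log₁₀(σ'_f/σ'_0) = 0.029×6.2/1.88×log₁₀(117.77/44.094)
    = 0.095639 × 0.42666 = 0.04081 m

S_c ≈ 0.0408 m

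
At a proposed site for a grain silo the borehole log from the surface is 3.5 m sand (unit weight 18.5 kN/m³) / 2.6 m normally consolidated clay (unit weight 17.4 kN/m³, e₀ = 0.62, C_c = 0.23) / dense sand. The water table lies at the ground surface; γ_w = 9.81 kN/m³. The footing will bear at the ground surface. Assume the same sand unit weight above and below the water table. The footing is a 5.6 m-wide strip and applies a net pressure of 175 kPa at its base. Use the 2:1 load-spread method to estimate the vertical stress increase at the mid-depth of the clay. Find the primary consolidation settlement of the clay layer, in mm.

S_c ≈ 193 mm

Mid-depth of clay below the ground surface: z = 3.5 + 2.6/2 = 4.8 m.
Total vertical stress at mid-clay: σ_v = 18.5×3.5 + 17.4×1.3 = 87.37 kPa.
Pore pressure: u = 9.81×(4.8 − 0) = 47.088 kPa.
Initial effective stress: σ'_0 = σ_v − u = 87.37 − 47.088 = 40.282 kPa.
Stress increase at mid-clay by the 2:1 spreading method:
Δσ = qB/(B+z) = 175×5.6/(5.6+4.8) = 94.231 kPa
Final effective stress: σ'_f = σ'_0 + Δσ = 40.282 + 94.231 = 134.51 kPa.
Normally consolidated clay, so the full stress increment lies on the virgin compression line:
S_c = C_c·H/(1+e₀)·log₁₀(σ'_f/σ'_0) = 0.23×2.6/(1+0.62)×log₁₀(134.51/40.282)
    = 0.36914 × 0.52364 = 0.1933 m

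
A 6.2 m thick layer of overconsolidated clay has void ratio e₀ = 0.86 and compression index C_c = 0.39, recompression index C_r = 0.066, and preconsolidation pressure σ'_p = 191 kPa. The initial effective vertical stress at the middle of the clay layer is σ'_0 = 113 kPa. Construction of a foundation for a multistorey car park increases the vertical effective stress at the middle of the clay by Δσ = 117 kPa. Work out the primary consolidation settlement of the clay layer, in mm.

Final effective stress: σ'_f = 113 + 117 = 230 kPa.
σ'_f = 230 > σ'_p = 191 kPa, so the stress path crosses the preconsolidation pressure — recompression up to σ'_p, then virgin compression beyond:
S_c = H/(1+e₀)·[C_r·log₁₀(σ'_p/σ'_0) + C_c·log₁₀(σ'_f/σ'_p)]
    = 6.2/1.86 × [0.066×log₁₀(191/113) + 0.39×log₁₀(230/191)]
    = 3.3333 × [0.015045 + 0.031471] = 0.1551 m

S_c ≈ 155 mm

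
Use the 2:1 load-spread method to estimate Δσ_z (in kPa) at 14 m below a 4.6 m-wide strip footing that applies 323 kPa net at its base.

Δσ_z ≈ 79.9 kPa

By the 2:1 method the load spreads at 1 horizontal : 2 vertical, so at depth z the loaded area has grown by z in each plan dimension:
Δσ = qB/(B+z) = 323×4.6/(4.6+14) = 79.882 kPa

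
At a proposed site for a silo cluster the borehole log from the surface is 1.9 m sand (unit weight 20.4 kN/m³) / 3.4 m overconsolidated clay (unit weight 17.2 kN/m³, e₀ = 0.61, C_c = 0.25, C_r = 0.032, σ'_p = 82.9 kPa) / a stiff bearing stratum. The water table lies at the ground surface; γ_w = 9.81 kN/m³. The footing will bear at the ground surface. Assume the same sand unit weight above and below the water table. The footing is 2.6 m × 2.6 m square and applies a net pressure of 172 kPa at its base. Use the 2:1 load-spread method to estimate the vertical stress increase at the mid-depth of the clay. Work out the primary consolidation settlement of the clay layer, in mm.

S_c ≈ 19.2 mm

Mid-depth of clay below the ground surface: z = 1.9 + 3.4/2 = 3.6 m.
Total vertical stress at mid-clay: σ_v = 20.4×1.9 + 17.2×1.7 = 68 kPa.
Pore pressure: u = 9.81×(3.6 − 0) = 35.316 kPa.
Initial effective stress: σ'_0 = σ_v − u = 68 − 35.316 = 32.684 kPa.
Stress increase at mid-clay by the 2:1 spreading method:
Δσ = qBL/((B+z)(L+z)) = 172×2.6×2.6/((2.6+3.6)(2.6+3.6)) = 30.248 kPa
Final effective stress: σ'_f = 32.684 + 30.248 = 62.932 kPa.
σ'_f = 62.932 ≤ σ'_p = 82.9 kPa, so the clay remains overconsolidated and only the recompression index applies:
S_c = C_r·H/(1+e₀)·log₁₀(σ'_f/σ'_0) = 0.032×3.4/1.61×log₁₀(62.932/32.684)
    = 0.067578 × 0.28454 = 0.01923 m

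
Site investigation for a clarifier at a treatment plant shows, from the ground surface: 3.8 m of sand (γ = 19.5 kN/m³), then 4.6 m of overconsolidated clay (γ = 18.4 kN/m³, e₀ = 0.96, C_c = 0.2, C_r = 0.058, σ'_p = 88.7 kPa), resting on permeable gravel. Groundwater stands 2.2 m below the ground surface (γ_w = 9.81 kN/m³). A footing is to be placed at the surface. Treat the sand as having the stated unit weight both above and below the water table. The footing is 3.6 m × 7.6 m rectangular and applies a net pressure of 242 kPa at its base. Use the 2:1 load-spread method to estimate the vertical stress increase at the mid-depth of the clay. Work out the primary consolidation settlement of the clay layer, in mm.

S_c ≈ 82.2 mm

Mid-depth of clay below the ground surface: z = 3.8 + 4.6/2 = 6.1 m.
Total vertical stress at mid-clay: σ_v = 19.5×3.8 + 18.4×2.3 = 116.42 kPa.
Pore pressure: u = 9.81×(6.1 − 2.2) = 38.259 kPa.
Initial effective stress: σ'_0 = σ_v − u = 116.42 − 38.259 = 78.161 kPa.
Stress increase at mid-clay by the 2:1 spreading method:
Δσ = qBL/((B+z)(L+z)) = 242×3.6×7.6/((3.6+6.1)(7.6+6.1)) = 49.824 kPa
Final effective stress: σ'_f = 78.161 + 49.824 = 127.98 kPa.
σ'_f = 127.98 > σ'_p = 88.7 kPa, so the stress path crosses the preconsolidation pressure — recompression up to σ'_p, then virgin compression beyond:
S_c = H/(1+e₀)·[C_r·log₁₀(σ'_p/σ'_0) + C_c·log₁₀(σ'_f/σ'_p)]
    = 4.6/1.96 × [0.058×log₁₀(88.7/78.161) + 0.2×log₁₀(127.98/88.7)]
    = 2.3469 × [0.0031861 + 0.031844] = 0.08221 m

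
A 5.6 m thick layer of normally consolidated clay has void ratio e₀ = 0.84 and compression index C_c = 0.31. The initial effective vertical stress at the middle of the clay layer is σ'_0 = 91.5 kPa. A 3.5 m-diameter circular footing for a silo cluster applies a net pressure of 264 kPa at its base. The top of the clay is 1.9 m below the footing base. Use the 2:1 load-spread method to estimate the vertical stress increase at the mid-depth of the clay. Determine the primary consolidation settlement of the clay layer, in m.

S_c ≈ 0.173 m

Mid-depth of clay below the footing base: z = 1.9 + 5.6/2 = 4.7 m.
Stress increase at mid-clay by the 2:1 spreading method:
Δσ ≈ qD²/(D+z)² = 264×3.5²/(3.5+4.7)² = 48.096 kPa
Final effective stress: σ'_f = σ'_0 + Δσ = 91.5 + 48.096 = 139.6 kPa.
Normally consolidated clay, so the full stress increment lies on the virgin compression line:
S_c = C_c·H/(1+e₀)·log₁₀(σ'_f/σ'_0) = 0.31×5.6/(1+0.84)×log₁₀(139.6/91.5)
    = 0.94348 × 0.18346 = 0.1731 m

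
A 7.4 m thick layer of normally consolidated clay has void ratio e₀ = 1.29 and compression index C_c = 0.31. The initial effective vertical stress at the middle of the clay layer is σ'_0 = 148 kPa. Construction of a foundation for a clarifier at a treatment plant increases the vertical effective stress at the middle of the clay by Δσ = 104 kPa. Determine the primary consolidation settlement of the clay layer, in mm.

Final effective stress: σ'_f = σ'_0 + Δσ = 148 + 104 = 252 kPa.
Normally consolidated clay, so the full stress increment lies on the virgin compression line:
S_c = C_c·H/(1+e₀)·log₁₀(σ'_f/σ'_0) = 0.31×7.4/(1+1.29)×log₁₀(252/148)
    = 1.0017 × 0.23114 = 0.2315 m

S_c ≈ 232 mm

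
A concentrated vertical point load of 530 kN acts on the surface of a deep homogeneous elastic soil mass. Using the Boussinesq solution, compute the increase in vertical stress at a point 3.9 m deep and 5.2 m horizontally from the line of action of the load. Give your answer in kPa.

Δσ_z ≈ 1.29 kPa

Boussinesq vertical stress below a point load on an elastic half-space:
Δσ_z = 3P/(2πz²) · [1 + (r/z)²]^(−5/2)
r/z = 5.2/3.9 = 1.3333; [1+(r/z)²]^(−5/2) = 0.07776.
Δσ_z = 3×530/(2π×3.9²) × 0.07776 = 16.637 × 0.07776 = 1.294 kPa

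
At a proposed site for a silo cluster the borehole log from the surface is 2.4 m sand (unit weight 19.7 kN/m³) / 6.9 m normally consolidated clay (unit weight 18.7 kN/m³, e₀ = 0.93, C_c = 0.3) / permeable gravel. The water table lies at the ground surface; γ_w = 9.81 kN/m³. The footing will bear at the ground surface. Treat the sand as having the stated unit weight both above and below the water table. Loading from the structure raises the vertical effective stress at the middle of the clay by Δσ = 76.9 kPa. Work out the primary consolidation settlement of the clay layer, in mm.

S_c ≈ 410 mm

Mid-depth of clay below the ground surface: z = 2.4 + 6.9/2 = 5.85 m.
Total vertical stress at mid-clay: σ_v = 19.7×2.4 + 18.7×3.45 = 111.79 kPa.
Pore pressure: u = 9.81×(5.85 − 0) = 57.389 kPa.
Initial effective stress: σ'_0 = σ_v − u = 111.79 − 57.389 = 54.401 kPa.
Final effective stress: σ'_f = σ'_0 + Δσ = 54.401 + 76.9 = 131.3 kPa.
Normally consolidated clay, so the full stress increment lies on the virgin compression line:
S_c = C_c·H/(1+e₀)·log₁₀(σ'_f/σ'_0) = 0.3×6.9/(1+0.93)×log₁₀(131.3/54.401)
    = 1.0725 × 0.38266 = 0.4104 m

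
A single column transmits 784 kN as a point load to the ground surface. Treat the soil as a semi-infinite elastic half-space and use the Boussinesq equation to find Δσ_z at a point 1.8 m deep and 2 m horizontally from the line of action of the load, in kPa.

Δσ_z ≈ 15.5 kPa

Boussinesq vertical stress below a point load on an elastic half-space:
Δσ_z = 3P/(2πz²) · [1 + (r/z)²]^(−5/2)
r/z = 2/1.8 = 1.1111; [1+(r/z)²]^(−5/2) = 0.13397.
Δσ_z = 3×784/(2π×1.8²) × 0.13397 = 115.53 × 0.13397 = 15.48 kPa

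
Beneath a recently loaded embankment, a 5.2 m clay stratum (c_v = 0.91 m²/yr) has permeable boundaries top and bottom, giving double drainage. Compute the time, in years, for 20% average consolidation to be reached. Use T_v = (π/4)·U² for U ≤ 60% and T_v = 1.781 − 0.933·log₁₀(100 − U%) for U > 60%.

Drainage path length: H_d = H/2 = 2.6 m (double drainage).
U ≤ 60%: T_v = (π/4)·U² = (π/4)×0.2² = 0.031416.
t = T_v·H_d²/c_v = 0.031416×2.6²/0.91 = 0.2334 years.

t ≈ 0.233 years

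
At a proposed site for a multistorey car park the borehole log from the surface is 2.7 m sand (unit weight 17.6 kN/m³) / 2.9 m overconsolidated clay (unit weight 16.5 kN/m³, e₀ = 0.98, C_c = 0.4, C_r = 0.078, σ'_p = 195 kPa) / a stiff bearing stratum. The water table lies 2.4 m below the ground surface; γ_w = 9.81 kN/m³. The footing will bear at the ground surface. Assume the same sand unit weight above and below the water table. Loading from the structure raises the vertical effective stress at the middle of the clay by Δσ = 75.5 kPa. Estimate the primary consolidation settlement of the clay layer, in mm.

S_c ≈ 43.2 mm

Mid-depth of clay below the ground surface: z = 2.7 + 2.9/2 = 4.15 m.
Total vertical stress at mid-clay: σ_v = 17.6×2.7 + 16.5×1.45 = 71.445 kPa.
Pore pressure: u = 9.81×(4.15 − 2.4) = 17.168 kPa.
Initial effective stress: σ'_0 = σ_v − u = 71.445 − 17.168 = 54.277 kPa.
Final effective stress: σ'_f = 54.277 + 75.5 = 129.78 kPa.
σ'_f = 129.78 ≤ σ'_p = 195 kPa, so the clay remains overconsolidated and only the recompression index applies:
S_c = C_r·H/(1+e₀)·log₁₀(σ'_f/σ'_0) = 0.078×2.9/1.98×log₁₀(129.78/54.277)
    = 0.11424 × 0.37859 = 0.04325 m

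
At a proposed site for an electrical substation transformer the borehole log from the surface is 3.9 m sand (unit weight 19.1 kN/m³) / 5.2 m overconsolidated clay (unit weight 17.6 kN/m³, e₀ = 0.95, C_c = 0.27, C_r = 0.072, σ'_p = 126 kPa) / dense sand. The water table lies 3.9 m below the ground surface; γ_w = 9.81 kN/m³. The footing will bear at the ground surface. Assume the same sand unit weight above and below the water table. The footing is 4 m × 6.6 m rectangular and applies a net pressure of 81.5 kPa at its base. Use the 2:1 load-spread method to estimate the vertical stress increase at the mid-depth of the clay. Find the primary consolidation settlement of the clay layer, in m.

Mid-depth of clay below the ground surface: z = 3.9 + 5.2/2 = 6.5 m.
Total vertical stress at mid-clay: σ_v = 19.1×3.9 + 17.6×2.6 = 120.25 kPa.
Pore pressure: u = 9.81×(6.5 − 3.9) = 25.506 kPa.
Initial effective stress: σ'_0 = σ_v − u = 120.25 − 25.506 = 94.744 kPa.
Stress increase at mid-clay by the 2:1 spreading method:
Δσ = qBL/((B+z)(L+z)) = 81.5×4×6.6/((4+6.5)(6.6+6.5)) = 15.642 kPa
Final effective stress: σ'_f = 94.744 + 15.642 = 110.39 kPa.
σ'_f = 110.39 ≤ σ'_p = 126 kPa, so the clay remains overconsolidated and only the recompression index applies:
S_c = C_r·H/(1+e₀)·log₁₀(σ'_f/σ'_0) = 0.072×5.2/1.95×log₁₀(110.39/94.744)
    = 0.192 × 0.066378 = 0.01274 m

S_c ≈ 0.0127 m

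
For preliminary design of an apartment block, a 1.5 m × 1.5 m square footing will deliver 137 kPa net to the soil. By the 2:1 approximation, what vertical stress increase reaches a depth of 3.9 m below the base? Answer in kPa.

Δσ_z ≈ 10.6 kPa

By the 2:1 method the load spreads at 1 horizontal : 2 vertical, so at depth z the loaded area has grown by z in each plan dimension:
Δσ = qBL/((B+z)(L+z)) = 137×1.5×1.5/((1.5+3.9)(1.5+3.9)) = 10.571 kPa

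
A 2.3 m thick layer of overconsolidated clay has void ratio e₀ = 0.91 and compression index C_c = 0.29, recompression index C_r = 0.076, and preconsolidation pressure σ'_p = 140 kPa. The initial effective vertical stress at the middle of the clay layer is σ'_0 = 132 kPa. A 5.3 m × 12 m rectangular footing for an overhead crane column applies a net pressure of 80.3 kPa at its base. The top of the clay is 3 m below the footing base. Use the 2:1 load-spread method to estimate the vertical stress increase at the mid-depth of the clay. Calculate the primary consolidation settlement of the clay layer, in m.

S_c ≈ 0.0277 m

Mid-depth of clay below the footing base: z = 3 + 2.3/2 = 4.15 m.
Stress increase at mid-clay by the 2:1 spreading method:
Δσ = qBL/((B+z)(L+z)) = 80.3×5.3×12/((5.3+4.15)(12+4.15)) = 33.463 kPa
Final effective stress: σ'_f = 132 + 33.463 = 165.46 kPa.
σ'_f = 165.46 > σ'_p = 140 kPa, so the stress path crosses the preconsolidation pressure — recompression up to σ'_p, then virgin compression beyond:
S_c = H/(1+e₀)·[C_r·log₁₀(σ'_p/σ'_0) + C_c·log₁₀(σ'_f/σ'_p)]
    = 2.3/1.91 × [0.076×log₁₀(140/132) + 0.29×log₁₀(165.46/140)]
    = 1.2042 × [0.0019421 + 0.021044] = 0.02768 m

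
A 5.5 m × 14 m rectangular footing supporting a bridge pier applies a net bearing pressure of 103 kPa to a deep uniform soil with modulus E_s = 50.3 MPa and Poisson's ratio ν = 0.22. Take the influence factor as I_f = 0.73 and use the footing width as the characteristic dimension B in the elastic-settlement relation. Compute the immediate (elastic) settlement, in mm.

S_e ≈ 7.82 mm

Immediate (elastic) settlement: S_e = q·B·(1−ν²)/E_s · I_f.
E_s = 50.3 MPa = 50300 kPa.
S_e = 103 × 5.5 × (1 − 0.22²) / 50300 × 0.73
    = 103 × 5.5 × 0.9516 / 50300 × 0.73
    = 0.007824 m = 7.824 mm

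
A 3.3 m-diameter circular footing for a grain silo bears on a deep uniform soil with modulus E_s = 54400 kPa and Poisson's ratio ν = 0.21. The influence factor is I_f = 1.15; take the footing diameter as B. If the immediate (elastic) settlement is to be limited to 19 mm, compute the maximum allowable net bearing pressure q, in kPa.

q ≈ 285 kPa

S_e = q·B·(1−ν²)/E_s · I_f  ⇒  q = S_e·E_s / (B·(1−ν²)·I_f).
q = 0.019 × 54400 / (3.3 × 0.9559 × 1.15) = 284.9 kPa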